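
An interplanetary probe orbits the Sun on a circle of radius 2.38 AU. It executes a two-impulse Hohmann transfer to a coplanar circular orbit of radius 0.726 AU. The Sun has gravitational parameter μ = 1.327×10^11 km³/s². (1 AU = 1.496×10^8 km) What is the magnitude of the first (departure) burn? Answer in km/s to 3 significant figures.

Δv₁ = 6.11 km/s

In km: r₁ = 2.38 × 1.496×10^8 = 3.56048×10^8 km; r₂ = 0.726 × 1.496×10^8 = 1.086096×10^8 km.
Semi-major axis of the transfer orbit: a_t = (3.56048×10^8 + 1.086096×10^8)/2 = 2.323288×10^8 km.
Circular speed at r = 3.56048×10^8 km: v_c = √(μ/r) = 19.306 km/s.
Transfer-orbit speed at the same r (vis-viva, a = a_t): v_t = √[μ(2/r − 1/a_t)] = 13.200 km/s.
Δv₁ = |v_t − v_c| = |13.200 − 19.306| = 6.106 km/s.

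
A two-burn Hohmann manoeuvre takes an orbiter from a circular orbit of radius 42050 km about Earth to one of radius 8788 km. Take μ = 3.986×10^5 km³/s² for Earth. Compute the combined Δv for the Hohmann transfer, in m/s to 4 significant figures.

Δv = 3196 m/s

Semi-major axis of the transfer orbit: a_t = (42050 + 8788)/2 = 25419 km.
At r₁ the circular-orbit speed is v₁ = √(μ/r₁) = 3.079 km/s.
On the transfer ellipse at r₁, vis-viva equation gives v_a = √[μ(2/r₁ − 1/a_t)] = 1.810 km/s.
First burn Δv₁ = |v_a − v₁| = 1.269 km/s.
Circular speed at r₂: v₂ = √(μ/r₂) = 6.735 km/s.
Transfer-orbit speed at r₂: v_p = √[μ(2/r₂ − 1/a_t)] = 8.662 km/s.
Second burn Δv₂ = |v₂ − v_p| = 1.927 km/s.
Δv = Δv₁ + Δv₂ = 1.269 + 1.927 = 3.196 km/s.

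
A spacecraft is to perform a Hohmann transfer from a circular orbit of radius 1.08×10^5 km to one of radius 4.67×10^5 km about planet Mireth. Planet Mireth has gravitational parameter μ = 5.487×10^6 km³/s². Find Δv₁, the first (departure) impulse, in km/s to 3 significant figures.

Semi-major axis of the transfer orbit: a_t = (1.080×10^5 + 4.670×10^5)/2 = 2.875×10^5 km.
Circular speed at r = 1.080×10^5 km: v_c = √(μ/r) = 7.1278 km/s.
Vis-viva on the transfer ellipse at r = 1.080×10^5 km gives v_t = √[μ(2/r − 1/a_t)] = 9.0844 km/s.
Δv₁ = |v_t − v_c| = |9.0844 − 7.1278| = 1.957 km/s.

Δv₁ = 1.96 km/s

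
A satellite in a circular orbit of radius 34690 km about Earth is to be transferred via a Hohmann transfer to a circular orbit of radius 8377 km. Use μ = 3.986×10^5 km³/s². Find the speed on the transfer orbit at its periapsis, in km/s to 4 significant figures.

Semi-major axis of the transfer orbit: a_t = (34690 + 8377)/2 = 21533.5 km.
The periapsis of the transfer ellipse is at r = 8377 km.
From the vis-viva equation, v = √[μ(2/r − 1/a_t)] = 8.755 km/s.

v = 8.755 km/s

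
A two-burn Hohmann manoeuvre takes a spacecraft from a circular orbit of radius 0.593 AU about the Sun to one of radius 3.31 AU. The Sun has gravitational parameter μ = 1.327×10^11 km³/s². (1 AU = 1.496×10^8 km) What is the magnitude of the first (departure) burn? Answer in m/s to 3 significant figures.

In km: r₁ = 0.593 × 1.496×10^8 = 8.87128×10^7 km; r₂ = 3.31 × 1.496×10^8 = 4.95176×10^8 km.
Semi-major axis of the transfer orbit: a_t = (8.87128×10^7 + 4.95176×10^8)/2 = 2.919444×10^8 km.
Circular speed at r = 8.87128×10^7 km: v_c = √(μ/r) = 38.68 km/s.
Transfer-orbit speed at the same r (vis-viva, a = a_t): v_t = √[μ(2/r − 1/a_t)] = 50.37 km/s.
Δv₁ = |v_t − v_c| = |50.37 − 38.68| = 11.69 km/s.

Δv₁ = 11700 m/s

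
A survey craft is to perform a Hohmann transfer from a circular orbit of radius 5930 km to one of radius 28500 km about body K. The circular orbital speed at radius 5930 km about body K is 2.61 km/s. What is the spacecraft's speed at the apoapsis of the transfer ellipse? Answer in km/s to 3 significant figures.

From the circular-orbit relation v² = μ/r at r = 5930 km: μ = v²r = (2.61)² × 5930 = 40395.8 km³/s².
Semi-major axis of the transfer orbit: a_t = (5930 + 28500)/2 = 17215 km.
The apoapsis of the transfer ellipse is at r = 28500 km.
From the vis-viva equation, v = √[μ(2/r − 1/a_t)] = 0.6987 km/s.

v = 0.699 km/s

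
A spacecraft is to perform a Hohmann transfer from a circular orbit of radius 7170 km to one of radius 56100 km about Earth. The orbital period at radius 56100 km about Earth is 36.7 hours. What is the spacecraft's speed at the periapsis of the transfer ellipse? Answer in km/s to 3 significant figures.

v = 9.94 km/s

From Kepler's third law T² = 4π²r³/μ at r = 56100 km, T = 36.7 hours = 36.7 × 3600 s = 1.3212×10^5 s: μ = 4π²r³/T² = 3.99311×10^5 km³/s².
Semi-major axis of the transfer orbit: a_t = (7170 + 56100)/2 = 31635 km.
At periapsis, r = 7170 km.
Vis-viva: v = √[μ(2/r − 1/a_t)] = √[3.99311×10^5 × (2/7170 − 1/31635)] = 9.938 km/s.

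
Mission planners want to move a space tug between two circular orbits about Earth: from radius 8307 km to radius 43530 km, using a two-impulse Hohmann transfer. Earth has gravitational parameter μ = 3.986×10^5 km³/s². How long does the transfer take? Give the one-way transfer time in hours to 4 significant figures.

t = 5.768 hours

Semi-major axis of the transfer orbit: a_t = (8307 + 43530)/2 = 25918.5 km.
Half the transfer-orbit period gives t = π√(a_t³/μ) = 20763.3 s.
Converting: 20763.3 s ÷ 3600 s/hour = 5.768 hours.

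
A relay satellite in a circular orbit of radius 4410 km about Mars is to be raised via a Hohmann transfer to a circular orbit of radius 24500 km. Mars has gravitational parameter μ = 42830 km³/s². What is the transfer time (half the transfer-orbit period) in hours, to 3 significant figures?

t = 7.33 hours

Transfer-ellipse semi-major axis a_t = (r₁ + r₂)/2 = (4410 + 24500)/2 = 14455 km.
Transfer time t = π√(a_t³/μ) = π√((14455)³ / 42830) = 26380 s.
Converting: 26380 s ÷ 3600 s/hour = 7.33 hours.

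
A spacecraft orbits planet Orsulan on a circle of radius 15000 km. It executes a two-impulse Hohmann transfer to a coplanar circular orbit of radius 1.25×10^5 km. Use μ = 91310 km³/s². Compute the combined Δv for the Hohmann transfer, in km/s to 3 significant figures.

Semi-major axis of the transfer orbit: a_t = (15000 + 1.250×10^5)/2 = 70000 km.
Circular speed at r₁: v₁ = √(μ/r₁) = √(91310/15000) = 2.467252 km/s.
On the transfer ellipse at r₁, vis-viva equation gives v_p = √[μ(2/r₁ − 1/a_t)] = 3.297004 km/s.
First burn Δv₁ = |v_p − v₁| = 0.8298 km/s.
Circular speed at r₂: v₂ = √(μ/r₂) = 0.85468 km/s.
Transfer-orbit speed at r₂: v_a = √[μ(2/r₂ − 1/a_t)] = 0.39564 km/s.
Second burn Δv₂ = |v₂ − v_a| = 0.4590 km/s.
Total Δv = Δv₁ + Δv₂ = 1.289 km/s.

Δv = 1.29 km/s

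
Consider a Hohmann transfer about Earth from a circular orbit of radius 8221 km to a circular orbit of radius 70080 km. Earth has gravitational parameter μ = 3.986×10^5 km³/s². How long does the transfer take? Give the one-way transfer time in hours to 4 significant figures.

Transfer-ellipse semi-major axis a_t = (r₁ + r₂)/2 = (8221 + 70080)/2 = 39150.5 km.
By Kepler's third law the transfer-orbit period is T = 2π√(a_t³/μ), so t = T/2 = 38550 s.
Converting: 38550 s ÷ 3600 s/hour = 10.71 hours.

t = 10.71 hours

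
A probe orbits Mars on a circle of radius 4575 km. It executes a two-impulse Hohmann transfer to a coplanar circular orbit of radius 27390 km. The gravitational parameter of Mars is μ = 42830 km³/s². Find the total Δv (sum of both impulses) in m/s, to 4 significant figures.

Δv = 1527 m/s

Transfer-ellipse semi-major axis a_t = (r₁ + r₂)/2 = (4575 + 27390)/2 = 15982.5 km.
Circular speed at r₁: v₁ = √(μ/r₁) = √(42830/4575) = 3.0597 km/s.
Transfer-orbit speed at r₁ (vis-viva equation): v_p = √[μ(2/r₁ − 1/a_t)] = 4.0055 km/s.
First burn Δv₁ = |v_p − v₁| = 0.9458 km/s.
At r₂, v₂ = √(μ/r₂) = 1.25048 km/s.
Transfer-orbit speed at r₂: v_a = √[μ(2/r₂ − 1/a_t)] = 0.669039 km/s.
Second burn Δv₂ = |v₂ − v_a| = 0.5814 km/s.
Δv = Δv₁ + Δv₂ = 0.9458 + 0.5814 = 1.527 km/s.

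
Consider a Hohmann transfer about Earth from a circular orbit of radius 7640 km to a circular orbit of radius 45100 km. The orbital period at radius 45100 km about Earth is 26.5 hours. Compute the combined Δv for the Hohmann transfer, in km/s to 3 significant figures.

Δv = 3.59 km/s

From Kepler's third law T² = 4π²r³/μ at r = 45100 km, T = 26.5 hours = 26.5 × 3600 s = 95400 s: μ = 4π²r³/T² = 3.97917×10^5 km³/s².
The Hohmann ellipse has a_t = (r₁ + r₂)/2 = 26370 km.
Circular speed at r₁: v₁ = √(μ/r₁) = √(3.97917×10^5/7640) = 7.217 km/s.
On the transfer ellipse at r₁, vis-viva gives v_p = √[μ(2/r₁ − 1/a_t)] = 9.438 km/s.
First burn Δv₁ = |v_p − v₁| = 2.221 km/s.
At r₂, v₂ = √(μ/r₂) = 2.9704 km/s.
Transfer-orbit speed at r₂: v_a = √[μ(2/r₂ − 1/a_t)] = 1.5988 km/s.
Second burn Δv₂ = |v₂ − v_a| = 1.372 km/s.
Δv = Δv₁ + Δv₂ = 2.221 + 1.372 = 3.593 km/s.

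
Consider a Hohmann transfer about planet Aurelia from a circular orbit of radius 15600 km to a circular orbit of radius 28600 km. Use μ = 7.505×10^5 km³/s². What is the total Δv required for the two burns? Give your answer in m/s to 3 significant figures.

Δv = 1770 m/s

Semi-major axis of the transfer orbit: a_t = (15600 + 28600)/2 = 22100 km.
At r₁ the circular-orbit speed is v₁ = √(μ/r₁) = 6.93606 km/s.
On the transfer ellipse at r₁, vis-viva equation gives v_p = √[μ(2/r₁ − 1/a_t)] = 7.89042 km/s.
First burn Δv₁ = |v_p − v₁| = 0.9544 km/s.
Circular speed at r₂: v₂ = √(μ/r₂) = 5.12262 km/s.
Transfer-orbit speed at r₂: v_a = √[μ(2/r₂ − 1/a_t)] = 4.30386 km/s.
Second burn Δv₂ = |v₂ − v_a| = 0.8188 km/s.
Total Δv = Δv₁ + Δv₂ = 1.773 km/s.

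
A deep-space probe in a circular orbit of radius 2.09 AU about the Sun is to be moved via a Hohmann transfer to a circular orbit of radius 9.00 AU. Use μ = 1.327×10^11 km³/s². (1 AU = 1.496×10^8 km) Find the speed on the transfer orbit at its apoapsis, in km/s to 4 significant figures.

v = 6.095 km/s

In km: r₁ = 2.09 × 1.496×10^8 = 3.12664×10^8 km; r₂ = 9.00 × 1.496×10^8 = 1.3464×10^9 km.
Transfer-ellipse semi-major axis a_t = (r₁ + r₂)/2 = (3.12664×10^8 + 1.3464×10^9)/2 = 8.29532×10^8 km.
The apoapsis of the transfer ellipse is at r = 1.3464×10^9 km.
Applying v² = μ(2/r − 1/a_t): v = 6.095 km/s.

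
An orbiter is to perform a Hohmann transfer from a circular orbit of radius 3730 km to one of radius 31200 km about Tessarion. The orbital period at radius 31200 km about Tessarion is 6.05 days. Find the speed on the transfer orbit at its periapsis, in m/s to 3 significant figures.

From Kepler's third law T² = 4π²r³/μ at r = 31200 km, T = 6.05 days = 6.05 × 86400 s = 5.2272×10^5 s: μ = 4π²r³/T² = 4388.19 km³/s².
The Hohmann ellipse has a_t = (r₁ + r₂)/2 = 17465 km.
At periapsis, r = 3730 km.
Applying v² = μ(2/r − 1/a_t): v = 1.450 km/s.

v = 1450 m/s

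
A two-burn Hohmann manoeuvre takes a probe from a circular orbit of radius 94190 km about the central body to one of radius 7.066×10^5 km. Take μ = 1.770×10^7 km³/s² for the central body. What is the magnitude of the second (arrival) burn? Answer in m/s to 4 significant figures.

The Hohmann ellipse has a_t = (r₁ + r₂)/2 = 4.00395×10^5 km.
Circular speed at r = 7.066×10^5 km: v_c = √(μ/r) = 5.00495 km/s.
Transfer-orbit speed at the same r (vis-viva, a = a_t): v_t = √[μ(2/r − 1/a_t)] = 2.42749 km/s.
Δv₂ = |v_t − v_c| = |2.42749 − 5.00495| = 2.577 km/s.

Δv₂ = 2577 m/s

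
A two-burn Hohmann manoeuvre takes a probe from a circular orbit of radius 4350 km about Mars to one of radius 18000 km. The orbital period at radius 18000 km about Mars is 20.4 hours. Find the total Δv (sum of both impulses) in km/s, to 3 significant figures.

From Kepler's third law T² = 4π²r³/μ at r = 18000 km, T = 20.4 hours = 20.4 × 3600 s = 73440 s: μ = 4π²r³/T² = 42688.6 km³/s².
Transfer-ellipse semi-major axis a_t = (r₁ + r₂)/2 = (4350 + 18000)/2 = 11175 km.
Circular speed at r₁: v₁ = √(μ/r₁) = √(42688.6/4350) = 3.13265 km/s.
Transfer-orbit speed at r₁ (v² = μ(2/r − 1/a)): v_p = √[μ(2/r₁ − 1/a_t)] = 3.97579 km/s.
First burn Δv₁ = |v_p − v₁| = 0.8431 km/s.
Circular speed at r₂: v₂ = √(μ/r₂) = 1.540 km/s.
Transfer-orbit speed at r₂: v_a = √[μ(2/r₂ − 1/a_t)] = 0.9608 km/s.
Second burn Δv₂ = |v₂ − v_a| = 0.5792 km/s.
Δv = Δv₁ + Δv₂ = 0.8431 + 0.5792 = 1.422 km/s.

Δv = 1.42 km/s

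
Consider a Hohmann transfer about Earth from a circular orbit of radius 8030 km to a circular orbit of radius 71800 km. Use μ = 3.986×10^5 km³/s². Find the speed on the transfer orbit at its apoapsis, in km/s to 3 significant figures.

v = 1.06 km/s

Semi-major axis of the transfer orbit: a_t = (8030 + 71800)/2 = 39915 km.
The apoapsis of the transfer ellipse is at r = 71800 km.
From the vis-viva equation, v = √[μ(2/r − 1/a_t)] = 1.057 km/s.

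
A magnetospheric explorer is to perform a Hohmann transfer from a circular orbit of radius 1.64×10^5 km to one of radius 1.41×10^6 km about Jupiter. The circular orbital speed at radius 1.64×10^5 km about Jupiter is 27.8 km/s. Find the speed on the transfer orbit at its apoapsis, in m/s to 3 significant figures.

From the circular-orbit relation v² = μ/r at r = 1.64×10^5 km: μ = v²r = (27.8)² × 1.64×10^5 = 1.26746×10^8 km³/s².
Transfer-ellipse semi-major axis a_t = (r₁ + r₂)/2 = (1.640×10^5 + 1.410×10^6)/2 = 7.870×10^5 km.
The apoapsis of the transfer ellipse is at r = 1.410×10^6 km.
Applying v² = μ(2/r − 1/a_t): v = 4.328 km/s.

v = 4330 m/s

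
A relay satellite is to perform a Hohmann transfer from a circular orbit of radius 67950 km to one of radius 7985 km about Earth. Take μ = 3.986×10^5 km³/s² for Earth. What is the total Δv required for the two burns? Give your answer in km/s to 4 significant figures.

Δv = 3.698 km/s

The Hohmann ellipse has a_t = (r₁ + r₂)/2 = 37967.5 km.
Circular speed at r₁: v₁ = √(μ/r₁) = √(3.986×10^5/67950) = 2.422 km/s.
Transfer-orbit speed at r₁ (vis-viva): v_a = √[μ(2/r₁ − 1/a_t)] = 1.111 km/s.
First burn Δv₁ = |v_a − v₁| = 1.311 km/s.
Circular speed at r₂: v₂ = √(μ/r₂) = 7.065 km/s.
Transfer-orbit speed at r₂: v_p = √[μ(2/r₂ − 1/a_t)] = 9.452 km/s.
Second burn Δv₂ = |v₂ − v_p| = 2.387 km/s.
Δv = Δv₁ + Δv₂ = 1.311 + 2.387 = 3.698 km/s.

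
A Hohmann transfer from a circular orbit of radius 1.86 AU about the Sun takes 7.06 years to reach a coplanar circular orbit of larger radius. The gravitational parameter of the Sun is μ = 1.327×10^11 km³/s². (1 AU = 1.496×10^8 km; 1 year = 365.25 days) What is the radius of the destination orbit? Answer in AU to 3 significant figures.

In km: r₁ = 1.86 × 1.496×10^8 = 2.78256×10^8 km.
Transfer time t = 7.06 years × 365.25 × 86400 s = 2.22796656×10^8 s, and t = π√(a_t³/μ).
So a_t = (μ t²/π²)^(1/3) = (1.327×10^11 × (2.22796656×10^8)² / π²)^(1/3) = 8.7390×10^8 km.
Since a_t = (r₁ + r₂)/2, r₂ = 2a_t − r₁ = 2×8.7390×10^8 − 2.78256×10^8 = 1.469544×10^9 km.
In AU: r₂ = 1.469544×10^9 / 1.496×10^8 = 9.82 AU.

r₂ = 9.82 AU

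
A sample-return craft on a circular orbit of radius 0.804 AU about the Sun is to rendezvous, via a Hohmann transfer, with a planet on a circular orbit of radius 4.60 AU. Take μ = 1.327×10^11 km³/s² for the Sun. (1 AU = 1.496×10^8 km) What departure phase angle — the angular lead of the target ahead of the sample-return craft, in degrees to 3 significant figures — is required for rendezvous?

In km: r₁ = 0.804 × 1.496×10^8 = 1.202784×10^8 km; r₂ = 4.60 × 1.496×10^8 = 6.8816×10^8 km.
The Hohmann ellipse has a_t = (r₁ + r₂)/2 = 4.042192×10^8 km.
The half-period of the transfer ellipse is t = π√(a_t³/μ) = 7.0087×10^7 s.
The target's mean motion on its circular orbit is ω₂ = √(μ/r₂³) = 2.0179×10^-8 rad/s.
Angle swept by the target during transfer: ω₂·t = 1.4143 rad = 81.03°.
The sample-return craft traverses 180° on the transfer ellipse, so the target must lead by 180° − 81.03° = 99.0°.

φ = 99.0°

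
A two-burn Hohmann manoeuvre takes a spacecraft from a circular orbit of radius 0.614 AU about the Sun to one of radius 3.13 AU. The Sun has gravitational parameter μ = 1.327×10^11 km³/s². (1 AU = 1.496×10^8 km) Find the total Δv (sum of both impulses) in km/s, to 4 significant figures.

In km: r₁ = 0.614 × 1.496×10^8 = 9.18544×10^7 km; r₂ = 3.13 × 1.496×10^8 = 4.68248×10^8 km.
The Hohmann ellipse has a_t = (r₁ + r₂)/2 = 2.800512×10^8 km.
Circular speed at r₁: v₁ = √(μ/r₁) = √(1.327×10^11/9.18544×10^7) = 38.01 km/s.
Transfer-orbit speed at r₁ (vis-viva): v_p = √[μ(2/r₁ − 1/a_t)] = 49.15 km/s.
First burn Δv₁ = |v_p − v₁| = 11.14 km/s.
Circular speed at r₂: v₂ = √(μ/r₂) = 16.834 km/s.
Transfer-orbit speed at r₂: v_a = √[μ(2/r₂ − 1/a_t)] = 9.6411 km/s.
Second burn Δv₂ = |v₂ − v_a| = 7.193 km/s.
Total Δv = Δv₁ + Δv₂ = 18.33 km/s.

Δv = 18.33 km/s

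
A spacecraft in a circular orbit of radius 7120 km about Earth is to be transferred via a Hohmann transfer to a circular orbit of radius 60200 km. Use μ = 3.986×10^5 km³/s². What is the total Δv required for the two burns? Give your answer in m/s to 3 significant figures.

Semi-major axis of the transfer orbit: a_t = (7120 + 60200)/2 = 33660 km.
Circular speed at r₁: v₁ = √(μ/r₁) = √(3.986×10^5/7120) = 7.4822 km/s.
Transfer-orbit speed at r₁ (v² = μ(2/r − 1/a)): v_p = √[μ(2/r₁ − 1/a_t)] = 10.006 km/s.
First burn Δv₁ = |v_p − v₁| = 2.524 km/s.
At r₂, v₂ = √(μ/r₂) = 2.573 km/s.
Transfer-orbit speed at r₂: v_a = √[μ(2/r₂ − 1/a_t)] = 1.183 km/s.
Second burn Δv₂ = |v₂ − v_a| = 1.390 km/s.
Δv = Δv₁ + Δv₂ = 2.524 + 1.390 = 3.914 km/s.

Δv = 3910 m/s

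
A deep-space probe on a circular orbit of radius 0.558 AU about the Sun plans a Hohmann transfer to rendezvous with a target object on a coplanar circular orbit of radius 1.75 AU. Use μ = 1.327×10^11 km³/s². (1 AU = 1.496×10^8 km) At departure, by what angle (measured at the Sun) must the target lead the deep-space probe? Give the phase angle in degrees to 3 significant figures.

In km: r₁ = 0.558 × 1.496×10^8 = 8.34768×10^7 km; r₂ = 1.75 × 1.496×10^8 = 2.618×10^8 km.
Semi-major axis of the transfer orbit: a_t = (8.34768×10^7 + 2.618×10^8)/2 = 1.726384×10^8 km.
Transfer time t = π√(a_t³/μ) = 1.9562×10^7 s.
The target's mean motion on its circular orbit is ω₂ = √(μ/r₂³) = 8.5997×10^-8 rad/s.
Angle swept by the target during transfer: ω₂·t = 1.6823 rad = 96.39°.
The deep-space probe traverses 180° on the transfer ellipse, so the target must lead by 180° − 96.39° = 83.6°.

φ = 83.6°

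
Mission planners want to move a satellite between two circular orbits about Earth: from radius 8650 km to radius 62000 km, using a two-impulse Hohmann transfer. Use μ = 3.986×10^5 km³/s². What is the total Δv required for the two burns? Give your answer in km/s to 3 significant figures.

Δv = 3.49 km/s

Semi-major axis of the transfer orbit: a_t = (8650 + 62000)/2 = 35325 km.
At r₁ the circular-orbit speed is v₁ = √(μ/r₁) = 6.788 km/s.
On the transfer ellipse at r₁, v² = μ(2/r − 1/a) gives v_p = √[μ(2/r₁ − 1/a_t)] = 8.993 km/s.
First burn Δv₁ = |v_p − v₁| = 2.205 km/s.
At r₂, v₂ = √(μ/r₂) = 2.536 km/s.
Transfer-orbit speed at r₂: v_a = √[μ(2/r₂ − 1/a_t)] = 1.255 km/s.
Second burn Δv₂ = |v₂ − v_a| = 1.281 km/s.
Δv = Δv₁ + Δv₂ = 2.205 + 1.281 = 3.486 km/s.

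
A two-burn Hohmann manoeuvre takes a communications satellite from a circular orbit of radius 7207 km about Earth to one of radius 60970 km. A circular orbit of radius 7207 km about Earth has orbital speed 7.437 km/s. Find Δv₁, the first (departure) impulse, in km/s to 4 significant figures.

From the circular-orbit relation v² = μ/r at r = 7207 km: μ = v²r = (7.437)² × 7207 = 3.98612×10^5 km³/s².
Semi-major axis of the transfer orbit: a_t = (7207 + 60970)/2 = 34088.5 km.
On the circular orbit at r = 7207 km, v_c = √(μ/r) = 7.437 km/s.
Vis-viva on the transfer ellipse at r = 7207 km gives v_t = √[μ(2/r − 1/a_t)] = 9.946 km/s.
Δv₁ = |v_t − v_c| = |9.946 − 7.437| = 2.509 km/s.

Δv₁ = 2.509 km/s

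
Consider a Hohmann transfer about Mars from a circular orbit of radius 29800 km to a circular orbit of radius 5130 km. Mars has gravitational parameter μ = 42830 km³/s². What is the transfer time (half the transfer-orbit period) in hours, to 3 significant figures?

Transfer-ellipse semi-major axis a_t = (r₁ + r₂)/2 = (29800 + 5130)/2 = 17465 km.
Transfer time t = π√(a_t³/μ) = π√((17465)³ / 42830) = 35040 s.
Converting: 35040 s ÷ 3600 s/hour = 9.73 hours.

t = 9.73 hours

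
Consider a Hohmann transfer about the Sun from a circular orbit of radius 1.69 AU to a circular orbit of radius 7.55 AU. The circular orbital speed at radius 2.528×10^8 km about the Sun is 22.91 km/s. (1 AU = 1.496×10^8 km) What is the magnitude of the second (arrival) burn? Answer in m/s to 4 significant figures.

From the circular-orbit relation v² = μ/r at r = 2.528×10^8 km: μ = v²r = (22.91)² × 2.528×10^8 = 1.32687×10^11 km³/s².
In km: r₁ = 1.69 × 1.496×10^8 = 2.52824×10^8 km; r₂ = 7.55 × 1.496×10^8 = 1.12948×10^9 km.
Transfer-ellipse semi-major axis a_t = (r₁ + r₂)/2 = (2.52824×10^8 + 1.12948×10^9)/2 = 6.91152×10^8 km.
On the circular orbit at r = 1.12948×10^9 km, v_c = √(μ/r) = 10.8386 km/s.
Transfer-orbit speed at the same r (vis-viva, a = a_t): v_t = √[μ(2/r − 1/a_t)] = 6.55536 km/s.
Δv₂ = |v_t − v_c| = |6.55536 − 10.8386| = 4.283 km/s.

Δv₂ = 4283 m/s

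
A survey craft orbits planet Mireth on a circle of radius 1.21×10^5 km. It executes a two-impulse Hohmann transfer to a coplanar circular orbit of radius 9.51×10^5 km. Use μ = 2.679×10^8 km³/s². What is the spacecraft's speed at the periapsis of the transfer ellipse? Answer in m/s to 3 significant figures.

Semi-major axis of the transfer orbit: a_t = (1.210×10^5 + 9.510×10^5)/2 = 5.360×10^5 km.
The periapsis of the transfer ellipse is at r = 1.210×10^5 km.
Applying v² = μ(2/r − 1/a_t): v = 62.68 km/s.

v = 62700 m/s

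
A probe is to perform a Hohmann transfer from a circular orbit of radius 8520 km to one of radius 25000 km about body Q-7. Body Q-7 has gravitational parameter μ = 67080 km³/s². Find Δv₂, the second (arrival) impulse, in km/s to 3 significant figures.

Semi-major axis of the transfer orbit: a_t = (8520 + 25000)/2 = 16760 km.
On the circular orbit at r = 25000 km, v_c = √(μ/r) = 1.6380 km/s.
Transfer-orbit speed at the same r (vis-viva, a = a_t): v_t = √[μ(2/r − 1/a_t)] = 1.1679 km/s.
Δv₂ = |v_t − v_c| = |1.1679 − 1.6380| = 0.4701 km/s.

Δv₂ = 0.470 km/s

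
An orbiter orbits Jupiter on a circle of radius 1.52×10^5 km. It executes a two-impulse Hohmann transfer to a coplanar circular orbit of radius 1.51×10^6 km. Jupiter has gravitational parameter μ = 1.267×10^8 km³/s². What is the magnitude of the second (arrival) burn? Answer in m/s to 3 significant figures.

Semi-major axis of the transfer orbit: a_t = (1.520×10^5 + 1.510×10^6)/2 = 8.310×10^5 km.
On the circular orbit at r = 1.510×10^6 km, v_c = √(μ/r) = 9.160 km/s.
Vis-viva on the transfer ellipse at r = 1.510×10^6 km gives v_t = √[μ(2/r − 1/a_t)] = 3.918 km/s.
Δv₂ = |v_t − v_c| = |3.918 − 9.160| = 5.242 km/s.

Δv₂ = 5240 m/s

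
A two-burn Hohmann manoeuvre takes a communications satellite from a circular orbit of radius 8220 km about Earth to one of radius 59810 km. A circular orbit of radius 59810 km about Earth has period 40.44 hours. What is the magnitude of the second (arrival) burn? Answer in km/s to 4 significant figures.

Δv₂ = 1.312 km/s

From Kepler's third law T² = 4π²r³/μ at r = 59810 km, T = 40.44 hours = 40.44 × 3600 s = 1.45584×10^5 s: μ = 4π²r³/T² = 3.98523×10^5 km³/s².
Semi-major axis of the transfer orbit: a_t = (8220 + 59810)/2 = 34015 km.
On the circular orbit at r = 59810 km, v_c = √(μ/r) = 2.581 km/s.
Transfer-orbit speed at the same r (vis-viva, a = a_t): v_t = √[μ(2/r − 1/a_t)] = 1.269 km/s.
Δv₂ = |v_t − v_c| = |1.269 − 2.581| = 1.312 km/s.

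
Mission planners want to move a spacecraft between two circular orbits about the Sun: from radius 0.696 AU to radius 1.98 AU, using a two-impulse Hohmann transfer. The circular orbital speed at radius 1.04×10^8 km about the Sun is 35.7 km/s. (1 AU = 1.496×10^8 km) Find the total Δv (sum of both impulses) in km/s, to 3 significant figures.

Δv = 13.6 km/s

From the circular-orbit relation v² = μ/r at r = 1.04×10^8 km: μ = v²r = (35.7)² × 1.04×10^8 = 1.32547×10^11 km³/s².
In km: r₁ = 0.696 × 1.496×10^8 = 1.041216×10^8 km; r₂ = 1.98 × 1.496×10^8 = 2.96208×10^8 km.
Transfer-ellipse semi-major axis a_t = (r₁ + r₂)/2 = (1.041216×10^8 + 2.96208×10^8)/2 = 2.001648×10^8 km.
At r₁ the circular-orbit speed is v₁ = √(μ/r₁) = 35.679 km/s.
Transfer-orbit speed at r₁ (v² = μ(2/r − 1/a)): v_p = √[μ(2/r₁ − 1/a_t)] = 43.403 km/s.
First burn Δv₁ = |v_p − v₁| = 7.724 km/s.
At r₂, v₂ = √(μ/r₂) = 21.154 km/s.
Transfer-orbit speed at r₂: v_a = √[μ(2/r₂ − 1/a_t)] = 15.257 km/s.
Second burn Δv₂ = |v₂ − v_a| = 5.897 km/s.
Total Δv = Δv₁ + Δv₂ = 13.62 km/s.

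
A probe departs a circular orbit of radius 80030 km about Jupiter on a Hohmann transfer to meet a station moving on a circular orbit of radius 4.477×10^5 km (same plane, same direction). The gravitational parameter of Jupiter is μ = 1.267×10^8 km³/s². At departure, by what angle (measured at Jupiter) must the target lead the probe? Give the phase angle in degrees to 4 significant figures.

The Hohmann ellipse has a_t = (r₁ + r₂)/2 = 2.63865×10^5 km.
The half-period of the transfer ellipse is t = π√(a_t³/μ) = 37830 s.
The target's mean motion on its circular orbit is ω₂ = √(μ/r₂³) = 3.7576×10^-5 rad/s.
Angle swept by the target during transfer: ω₂·t = 1.4215 rad = 81.45°.
Arrival is 180° from departure on the ellipse, so φ = 180° − 81.45° = 98.55°.

φ = 98.55°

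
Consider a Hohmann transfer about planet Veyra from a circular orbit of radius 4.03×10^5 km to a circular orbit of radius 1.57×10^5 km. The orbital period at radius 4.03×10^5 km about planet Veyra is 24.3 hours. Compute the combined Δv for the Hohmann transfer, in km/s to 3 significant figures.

Δv = 16.5 km/s

From Kepler's third law T² = 4π²r³/μ at r = 4.03×10^5 km, T = 24.3 hours = 24.3 × 3600 s = 87480 s: μ = 4π²r³/T² = 3.37643×10^8 km³/s².
The Hohmann ellipse has a_t = (r₁ + r₂)/2 = 2.800×10^5 km.
Circular speed at r₁: v₁ = √(μ/r₁) = √(3.37643×10^8/4.030×10^5) = 28.945 km/s.
On the transfer ellipse at r₁, v² = μ(2/r − 1/a) gives v_a = √[μ(2/r₁ − 1/a_t)] = 21.674 km/s.
First burn Δv₁ = |v_a − v₁| = 7.271 km/s.
At r₂, v₂ = √(μ/r₂) = 46.3745 km/s.
Transfer-orbit speed at r₂: v_p = √[μ(2/r₂ − 1/a_t)] = 55.6355 km/s.
Second burn Δv₂ = |v₂ − v_p| = 9.261 km/s.
Total Δv = Δv₁ + Δv₂ = 16.53 km/s.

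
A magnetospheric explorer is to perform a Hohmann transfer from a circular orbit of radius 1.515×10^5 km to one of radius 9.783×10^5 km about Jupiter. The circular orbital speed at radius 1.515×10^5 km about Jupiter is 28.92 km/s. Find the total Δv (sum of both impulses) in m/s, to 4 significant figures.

Δv = 14630 m/s

From the circular-orbit relation v² = μ/r at r = 1.515×10^5 km: μ = v²r = (28.92)² × 1.515×10^5 = 1.26710×10^8 km³/s².
Semi-major axis of the transfer orbit: a_t = (1.515×10^5 + 9.783×10^5)/2 = 5.649×10^5 km.
Circular speed at r₁: v₁ = √(μ/r₁) = √(1.26710×10^8/1.515×10^5) = 28.9200 km/s.
On the transfer ellipse at r₁, v² = μ(2/r − 1/a) gives v_p = √[μ(2/r₁ − 1/a_t)] = 38.0582 km/s.
First burn Δv₁ = |v_p − v₁| = 9.1382 km/s.
Circular speed at r₂: v₂ = √(μ/r₂) = 11.3807 km/s.
Transfer-orbit speed at r₂: v_a = √[μ(2/r₂ − 1/a_t)] = 5.89371 km/s.
Second burn Δv₂ = |v₂ − v_a| = 5.4870 km/s.
Total Δv = Δv₁ + Δv₂ = 14.63 km/s.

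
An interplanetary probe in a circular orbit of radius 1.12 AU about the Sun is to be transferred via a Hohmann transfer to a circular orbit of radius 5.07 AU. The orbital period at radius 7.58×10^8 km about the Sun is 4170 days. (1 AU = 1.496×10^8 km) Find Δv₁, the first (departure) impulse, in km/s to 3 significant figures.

Δv₁ = 7.87 km/s

From Kepler's third law T² = 4π²r³/μ at r = 7.58×10^8 km, T = 4170 days = 4170 × 86400 s = 3.60288×10^8 s: μ = 4π²r³/T² = 1.32455×10^11 km³/s².
In km: r₁ = 1.12 × 1.496×10^8 = 1.67552×10^8 km; r₂ = 5.07 × 1.496×10^8 = 7.58472×10^8 km.
Semi-major axis of the transfer orbit: a_t = (1.67552×10^8 + 7.58472×10^8)/2 = 4.63012×10^8 km.
Circular speed at r = 1.67552×10^8 km: v_c = √(μ/r) = 28.12 km/s.
Vis-viva on the transfer ellipse at r = 1.67552×10^8 km gives v_t = √[μ(2/r − 1/a_t)] = 35.99 km/s.
Δv₁ = |v_t − v_c| = |35.99 − 28.12| = 7.870 km/s.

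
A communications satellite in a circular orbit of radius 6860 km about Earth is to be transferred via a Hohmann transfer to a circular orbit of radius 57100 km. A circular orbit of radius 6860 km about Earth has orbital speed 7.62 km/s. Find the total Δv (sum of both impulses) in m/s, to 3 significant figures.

From the circular-orbit relation v² = μ/r at r = 6860 km: μ = v²r = (7.62)² × 6860 = 3.98322×10^5 km³/s².
Transfer-ellipse semi-major axis a_t = (r₁ + r₂)/2 = (6860 + 57100)/2 = 31980 km.
At r₁ the circular-orbit speed is v₁ = √(μ/r₁) = 7.6200 km/s.
Transfer-orbit speed at r₁ (v² = μ(2/r − 1/a)): v_p = √[μ(2/r₁ − 1/a_t)] = 10.182 km/s.
First burn Δv₁ = |v_p − v₁| = 2.562 km/s.
At r₂, v₂ = √(μ/r₂) = 2.641 km/s.
Transfer-orbit speed at r₂: v_a = √[μ(2/r₂ − 1/a_t)] = 1.223 km/s.
Second burn Δv₂ = |v₂ − v_a| = 1.418 km/s.
Δv = Δv₁ + Δv₂ = 2.562 + 1.418 = 3.980 km/s.

Δv = 3980 m/s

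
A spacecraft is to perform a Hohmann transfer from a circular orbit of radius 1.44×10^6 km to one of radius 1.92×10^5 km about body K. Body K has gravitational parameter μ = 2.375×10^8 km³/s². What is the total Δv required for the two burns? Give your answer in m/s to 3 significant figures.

The Hohmann ellipse has a_t = (r₁ + r₂)/2 = 8.160×10^5 km.
At r₁ the circular-orbit speed is v₁ = √(μ/r₁) = 12.8425 km/s.
On the transfer ellipse at r₁, v² = μ(2/r − 1/a) gives v_a = √[μ(2/r₁ − 1/a_t)] = 6.22954 km/s.
First burn Δv₁ = |v_a − v₁| = 6.613 km/s.
Circular speed at r₂: v₂ = √(μ/r₂) = 35.17 km/s.
Transfer-orbit speed at r₂: v_p = √[μ(2/r₂ − 1/a_t)] = 46.72 km/s.
Second burn Δv₂ = |v₂ − v_p| = 11.55 km/s.
Total Δv = Δv₁ + Δv₂ = 18.16 km/s.

Δv = 18200 m/s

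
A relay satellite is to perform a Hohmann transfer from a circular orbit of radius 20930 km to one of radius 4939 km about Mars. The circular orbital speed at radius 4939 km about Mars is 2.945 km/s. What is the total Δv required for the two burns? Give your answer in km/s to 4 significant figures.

Δv = 1.348 km/s

From the circular-orbit relation v² = μ/r at r = 4939 km: μ = v²r = (2.945)² × 4939 = 42836.1 km³/s².
Semi-major axis of the transfer orbit: a_t = (20930 + 4939)/2 = 12934.5 km.
At r₁ the circular-orbit speed is v₁ = √(μ/r₁) = 1.4306 km/s.
On the transfer ellipse at r₁, vis-viva equation gives v_a = √[μ(2/r₁ − 1/a_t)] = 0.88403 km/s.
First burn Δv₁ = |v_a − v₁| = 0.5466 km/s.
At r₂, v₂ = √(μ/r₂) = 2.9450 km/s.
Transfer-orbit speed at r₂: v_p = √[μ(2/r₂ − 1/a_t)] = 3.7462 km/s.
Second burn Δv₂ = |v₂ − v_p| = 0.8012 km/s.
Total Δv = Δv₁ + Δv₂ = 1.348 km/s.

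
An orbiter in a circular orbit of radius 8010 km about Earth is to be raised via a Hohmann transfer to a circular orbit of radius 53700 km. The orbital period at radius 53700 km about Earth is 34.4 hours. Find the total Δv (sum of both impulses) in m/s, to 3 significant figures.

Δv = 3590 m/s

From Kepler's third law T² = 4π²r³/μ at r = 53700 km, T = 34.4 hours = 34.4 × 3600 s = 1.2384×10^5 s: μ = 4π²r³/T² = 3.98621×10^5 km³/s².
Semi-major axis of the transfer orbit: a_t = (8010 + 53700)/2 = 30855 km.
At r₁ the circular-orbit speed is v₁ = √(μ/r₁) = 7.0545 km/s.
On the transfer ellipse at r₁, vis-viva equation gives v_p = √[μ(2/r₁ − 1/a_t)] = 9.3065 km/s.
First burn Δv₁ = |v_p − v₁| = 2.252 km/s.
Circular speed at r₂: v₂ = √(μ/r₂) = 2.7245 km/s.
Transfer-orbit speed at r₂: v_a = √[μ(2/r₂ − 1/a_t)] = 1.3882 km/s.
Second burn Δv₂ = |v₂ − v_a| = 1.336 km/s.
Δv = Δv₁ + Δv₂ = 2.252 + 1.336 = 3.588 km/s.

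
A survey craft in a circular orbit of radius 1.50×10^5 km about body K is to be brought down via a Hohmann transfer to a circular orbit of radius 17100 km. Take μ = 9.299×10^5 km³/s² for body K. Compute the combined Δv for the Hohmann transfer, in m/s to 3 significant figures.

Semi-major axis of the transfer orbit: a_t = (1.500×10^5 + 17100)/2 = 83550 km.
Circular speed at r₁: v₁ = √(μ/r₁) = √(9.299×10^5/1.500×10^5) = 2.4898 km/s.
On the transfer ellipse at r₁, vis-viva equation gives v_a = √[μ(2/r₁ − 1/a_t)] = 1.1264 km/s.
First burn Δv₁ = |v_a − v₁| = 1.363 km/s.
Circular speed at r₂: v₂ = √(μ/r₂) = 7.374 km/s.
Transfer-orbit speed at r₂: v_p = √[μ(2/r₂ − 1/a_t)] = 9.881 km/s.
Second burn Δv₂ = |v₂ − v_p| = 2.507 km/s.
Total Δv = Δv₁ + Δv₂ = 3.870 km/s.

Δv = 3870 m/s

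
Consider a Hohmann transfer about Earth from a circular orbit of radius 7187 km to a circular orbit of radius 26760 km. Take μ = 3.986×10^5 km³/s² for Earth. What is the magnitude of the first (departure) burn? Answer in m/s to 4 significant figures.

Δv₁ = 1904 m/s

Semi-major axis of the transfer orbit: a_t = (7187 + 26760)/2 = 16973.5 km.
Circular speed at r = 7187 km: v_c = √(μ/r) = 7.447 km/s.
Transfer-orbit speed at the same r (vis-viva, a = a_t): v_t = √[μ(2/r − 1/a_t)] = 9.351 km/s.
Δv₁ = |v_t − v_c| = |9.351 − 7.447| = 1.904 km/s.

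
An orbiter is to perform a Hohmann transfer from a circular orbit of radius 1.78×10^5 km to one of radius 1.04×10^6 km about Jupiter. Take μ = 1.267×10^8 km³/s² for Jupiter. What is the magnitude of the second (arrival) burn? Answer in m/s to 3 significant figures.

Δv₂ = 5070 m/s

Transfer-ellipse semi-major axis a_t = (r₁ + r₂)/2 = (1.780×10^5 + 1.040×10^6)/2 = 6.090×10^5 km.
On the circular orbit at r = 1.040×10^6 km, v_c = √(μ/r) = 11.0375 km/s.
Transfer-orbit speed at the same r (vis-viva, a = a_t): v_t = √[μ(2/r − 1/a_t)] = 5.96723 km/s.
Δv₂ = |v_t − v_c| = |5.96723 − 11.0375| = 5.070 km/s.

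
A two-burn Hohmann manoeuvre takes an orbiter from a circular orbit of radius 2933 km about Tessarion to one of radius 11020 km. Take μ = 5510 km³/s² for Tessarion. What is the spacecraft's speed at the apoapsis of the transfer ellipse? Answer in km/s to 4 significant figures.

v = 0.4585 km/s

The Hohmann ellipse has a_t = (r₁ + r₂)/2 = 6976.5 km.
At apoapsis, r = 11020 km.
Applying v² = μ(2/r − 1/a_t): v = 0.4585 km/s.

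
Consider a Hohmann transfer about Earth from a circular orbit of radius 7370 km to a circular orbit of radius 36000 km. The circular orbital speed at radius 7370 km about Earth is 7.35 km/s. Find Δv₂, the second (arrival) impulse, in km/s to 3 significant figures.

Δv₂ = 1.39 km/s

From the circular-orbit relation v² = μ/r at r = 7370 km: μ = v²r = (7.35)² × 7370 = 3.98146×10^5 km³/s².
The Hohmann ellipse has a_t = (r₁ + r₂)/2 = 21685 km.
Circular speed at r = 36000 km: v_c = √(μ/r) = 3.326 km/s.
Vis-viva on the transfer ellipse at r = 36000 km gives v_t = √[μ(2/r − 1/a_t)] = 1.939 km/s.
Δv₂ = |v_t − v_c| = |1.939 − 3.326| = 1.387 km/s.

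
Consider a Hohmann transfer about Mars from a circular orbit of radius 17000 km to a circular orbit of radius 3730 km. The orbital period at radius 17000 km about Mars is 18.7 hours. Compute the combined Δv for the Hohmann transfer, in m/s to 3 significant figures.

Δv = 1590 m/s

From Kepler's third law T² = 4π²r³/μ at r = 17000 km, T = 18.7 hours = 18.7 × 3600 s = 67320 s: μ = 4π²r³/T² = 42797.5 km³/s².
The Hohmann ellipse has a_t = (r₁ + r₂)/2 = 10365 km.
Circular speed at r₁: v₁ = √(μ/r₁) = √(42797.5/17000) = 1.58666 km/s.
On the transfer ellipse at r₁, v² = μ(2/r − 1/a) gives v_a = √[μ(2/r₁ − 1/a_t)] = 0.951819 km/s.
First burn Δv₁ = |v_a − v₁| = 0.63484 km/s.
At r₂, v₂ = √(μ/r₂) = 3.38731 km/s.
Transfer-orbit speed at r₂: v_p = √[μ(2/r₂ − 1/a_t)] = 4.33805 km/s.
Second burn Δv₂ = |v₂ − v_p| = 0.95074 km/s.
Total Δv = Δv₁ + Δv₂ = 1.586 km/s.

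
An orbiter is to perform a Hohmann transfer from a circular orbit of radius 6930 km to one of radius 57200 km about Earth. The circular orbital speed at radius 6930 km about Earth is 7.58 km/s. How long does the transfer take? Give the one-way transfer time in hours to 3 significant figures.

From the circular-orbit relation v² = μ/r at r = 6930 km: μ = v²r = (7.58)² × 6930 = 3.98173×10^5 km³/s².
Transfer-ellipse semi-major axis a_t = (r₁ + r₂)/2 = (6930 + 57200)/2 = 32065 km.
Half the transfer-orbit period gives t = π√(a_t³/μ) = 28590 s.
Converting: 28590 s ÷ 3600 s/hour = 7.94 hours.

t = 7.94 hours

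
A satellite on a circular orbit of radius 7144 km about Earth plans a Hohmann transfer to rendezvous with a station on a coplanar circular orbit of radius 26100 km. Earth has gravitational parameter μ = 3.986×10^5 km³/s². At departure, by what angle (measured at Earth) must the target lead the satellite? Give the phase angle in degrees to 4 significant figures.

φ = 88.52°

Semi-major axis of the transfer orbit: a_t = (7144 + 26100)/2 = 16622 km.
The half-period of the transfer ellipse is t = π√(a_t³/μ) = 10664 s.
The target's mean motion on its circular orbit is ω₂ = √(μ/r₂³) = 1.4973×10^-4 rad/s.
Angle swept by the target during transfer: ω₂·t = 1.5967 rad = 91.48°.
The satellite traverses 180° on the transfer ellipse, so the target must lead by 180° − 91.48° = 88.52°.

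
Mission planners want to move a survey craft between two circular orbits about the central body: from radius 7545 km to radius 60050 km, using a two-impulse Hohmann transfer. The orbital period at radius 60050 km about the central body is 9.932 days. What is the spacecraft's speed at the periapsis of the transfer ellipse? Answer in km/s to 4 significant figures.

v = 1.653 km/s

From Kepler's third law T² = 4π²r³/μ at r = 60050 km, T = 9.932 days = 9.932 × 86400 s = 8.581248×10^5 s: μ = 4π²r³/T² = 11609.1 km³/s².
Semi-major axis of the transfer orbit: a_t = (7545 + 60050)/2 = 33797.5 km.
The periapsis of the transfer ellipse is at r = 7545 km.
Vis-viva: v = √[μ(2/r − 1/a_t)] = √[11609.1 × (2/7545 − 1/33797.5)] = 1.653 km/s.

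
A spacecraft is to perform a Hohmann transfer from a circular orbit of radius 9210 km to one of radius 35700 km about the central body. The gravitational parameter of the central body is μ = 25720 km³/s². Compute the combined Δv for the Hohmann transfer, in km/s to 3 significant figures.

Δv = 0.741 km/s

Semi-major axis of the transfer orbit: a_t = (9210 + 35700)/2 = 22455 km.
At r₁ the circular-orbit speed is v₁ = √(μ/r₁) = 1.671 km/s.
Transfer-orbit speed at r₁ (vis-viva equation): v_p = √[μ(2/r₁ − 1/a_t)] = 2.107 km/s.
First burn Δv₁ = |v_p − v₁| = 0.4360 km/s.
Circular speed at r₂: v₂ = √(μ/r₂) = 0.8488 km/s.
Transfer-orbit speed at r₂: v_a = √[μ(2/r₂ − 1/a_t)] = 0.5436 km/s.
Second burn Δv₂ = |v₂ − v_a| = 0.3052 km/s.
Δv = Δv₁ + Δv₂ = 0.4360 + 0.3052 = 0.7412 km/s.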